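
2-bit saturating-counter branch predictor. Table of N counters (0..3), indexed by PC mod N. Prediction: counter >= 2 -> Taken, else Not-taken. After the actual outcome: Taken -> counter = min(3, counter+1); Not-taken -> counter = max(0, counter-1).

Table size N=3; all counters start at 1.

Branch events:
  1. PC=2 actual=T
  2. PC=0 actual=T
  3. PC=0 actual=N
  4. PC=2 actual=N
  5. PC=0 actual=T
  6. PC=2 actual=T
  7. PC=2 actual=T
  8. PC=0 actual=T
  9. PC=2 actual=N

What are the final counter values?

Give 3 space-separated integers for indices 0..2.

Ev 1: PC=2 idx=2 pred=N actual=T -> ctr[2]=2
Ev 2: PC=0 idx=0 pred=N actual=T -> ctr[0]=2
Ev 3: PC=0 idx=0 pred=T actual=N -> ctr[0]=1
Ev 4: PC=2 idx=2 pred=T actual=N -> ctr[2]=1
Ev 5: PC=0 idx=0 pred=N actual=T -> ctr[0]=2
Ev 6: PC=2 idx=2 pred=N actual=T -> ctr[2]=2
Ev 7: PC=2 idx=2 pred=T actual=T -> ctr[2]=3
Ev 8: PC=0 idx=0 pred=T actual=T -> ctr[0]=3
Ev 9: PC=2 idx=2 pred=T actual=N -> ctr[2]=2

Answer: 3 1 2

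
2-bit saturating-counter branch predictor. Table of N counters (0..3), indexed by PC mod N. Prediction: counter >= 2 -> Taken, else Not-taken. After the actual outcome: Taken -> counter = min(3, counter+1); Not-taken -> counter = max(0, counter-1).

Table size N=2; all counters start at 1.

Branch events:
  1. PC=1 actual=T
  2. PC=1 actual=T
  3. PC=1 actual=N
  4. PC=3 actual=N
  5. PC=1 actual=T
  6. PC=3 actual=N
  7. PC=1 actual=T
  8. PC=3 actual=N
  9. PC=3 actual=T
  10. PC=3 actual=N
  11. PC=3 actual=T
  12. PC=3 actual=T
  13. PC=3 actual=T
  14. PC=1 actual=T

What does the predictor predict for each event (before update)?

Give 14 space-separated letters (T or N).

Ev 1: PC=1 idx=1 pred=N actual=T -> ctr[1]=2
Ev 2: PC=1 idx=1 pred=T actual=T -> ctr[1]=3
Ev 3: PC=1 idx=1 pred=T actual=N -> ctr[1]=2
Ev 4: PC=3 idx=1 pred=T actual=N -> ctr[1]=1
Ev 5: PC=1 idx=1 pred=N actual=T -> ctr[1]=2
Ev 6: PC=3 idx=1 pred=T actual=N -> ctr[1]=1
Ev 7: PC=1 idx=1 pred=N actual=T -> ctr[1]=2
Ev 8: PC=3 idx=1 pred=T actual=N -> ctr[1]=1
Ev 9: PC=3 idx=1 pred=N actual=T -> ctr[1]=2
Ev 10: PC=3 idx=1 pred=T actual=N -> ctr[1]=1
Ev 11: PC=3 idx=1 pred=N actual=T -> ctr[1]=2
Ev 12: PC=3 idx=1 pred=T actual=T -> ctr[1]=3
Ev 13: PC=3 idx=1 pred=T actual=T -> ctr[1]=3
Ev 14: PC=1 idx=1 pred=T actual=T -> ctr[1]=3

Answer: N T T T N T N T N T N T T T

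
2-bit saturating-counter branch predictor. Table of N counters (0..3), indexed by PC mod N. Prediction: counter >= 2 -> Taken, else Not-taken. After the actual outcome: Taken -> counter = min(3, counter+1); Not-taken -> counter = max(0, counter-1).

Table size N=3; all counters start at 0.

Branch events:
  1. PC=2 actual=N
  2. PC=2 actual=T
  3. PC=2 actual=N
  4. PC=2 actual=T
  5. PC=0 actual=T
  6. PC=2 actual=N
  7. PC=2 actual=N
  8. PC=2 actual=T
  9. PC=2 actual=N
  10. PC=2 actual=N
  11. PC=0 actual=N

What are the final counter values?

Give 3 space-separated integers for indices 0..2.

Answer: 0 0 0

Derivation:
Ev 1: PC=2 idx=2 pred=N actual=N -> ctr[2]=0
Ev 2: PC=2 idx=2 pred=N actual=T -> ctr[2]=1
Ev 3: PC=2 idx=2 pred=N actual=N -> ctr[2]=0
Ev 4: PC=2 idx=2 pred=N actual=T -> ctr[2]=1
Ev 5: PC=0 idx=0 pred=N actual=T -> ctr[0]=1
Ev 6: PC=2 idx=2 pred=N actual=N -> ctr[2]=0
Ev 7: PC=2 idx=2 pred=N actual=N -> ctr[2]=0
Ev 8: PC=2 idx=2 pred=N actual=T -> ctr[2]=1
Ev 9: PC=2 idx=2 pred=N actual=N -> ctr[2]=0
Ev 10: PC=2 idx=2 pred=N actual=N -> ctr[2]=0
Ev 11: PC=0 idx=0 pred=N actual=N -> ctr[0]=0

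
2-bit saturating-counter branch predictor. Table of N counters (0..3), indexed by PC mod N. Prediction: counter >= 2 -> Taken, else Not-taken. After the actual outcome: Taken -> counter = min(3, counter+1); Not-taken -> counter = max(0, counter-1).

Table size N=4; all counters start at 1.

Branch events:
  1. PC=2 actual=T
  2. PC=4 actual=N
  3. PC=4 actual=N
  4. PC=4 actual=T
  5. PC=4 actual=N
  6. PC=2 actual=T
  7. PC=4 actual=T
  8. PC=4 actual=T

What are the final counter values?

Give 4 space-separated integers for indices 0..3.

Ev 1: PC=2 idx=2 pred=N actual=T -> ctr[2]=2
Ev 2: PC=4 idx=0 pred=N actual=N -> ctr[0]=0
Ev 3: PC=4 idx=0 pred=N actual=N -> ctr[0]=0
Ev 4: PC=4 idx=0 pred=N actual=T -> ctr[0]=1
Ev 5: PC=4 idx=0 pred=N actual=N -> ctr[0]=0
Ev 6: PC=2 idx=2 pred=T actual=T -> ctr[2]=3
Ev 7: PC=4 idx=0 pred=N actual=T -> ctr[0]=1
Ev 8: PC=4 idx=0 pred=N actual=T -> ctr[0]=2

Answer: 2 1 3 1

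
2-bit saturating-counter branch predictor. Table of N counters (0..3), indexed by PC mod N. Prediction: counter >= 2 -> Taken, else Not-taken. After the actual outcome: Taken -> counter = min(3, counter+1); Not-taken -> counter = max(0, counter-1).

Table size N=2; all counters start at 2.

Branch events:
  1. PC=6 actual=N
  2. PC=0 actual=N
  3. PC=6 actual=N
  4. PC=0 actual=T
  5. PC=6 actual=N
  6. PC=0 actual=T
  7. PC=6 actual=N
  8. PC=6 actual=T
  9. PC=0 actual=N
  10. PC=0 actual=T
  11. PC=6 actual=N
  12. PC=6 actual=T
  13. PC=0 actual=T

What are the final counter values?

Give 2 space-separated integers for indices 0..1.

Answer: 2 2

Derivation:
Ev 1: PC=6 idx=0 pred=T actual=N -> ctr[0]=1
Ev 2: PC=0 idx=0 pred=N actual=N -> ctr[0]=0
Ev 3: PC=6 idx=0 pred=N actual=N -> ctr[0]=0
Ev 4: PC=0 idx=0 pred=N actual=T -> ctr[0]=1
Ev 5: PC=6 idx=0 pred=N actual=N -> ctr[0]=0
Ev 6: PC=0 idx=0 pred=N actual=T -> ctr[0]=1
Ev 7: PC=6 idx=0 pred=N actual=N -> ctr[0]=0
Ev 8: PC=6 idx=0 pred=N actual=T -> ctr[0]=1
Ev 9: PC=0 idx=0 pred=N actual=N -> ctr[0]=0
Ev 10: PC=0 idx=0 pred=N actual=T -> ctr[0]=1
Ev 11: PC=6 idx=0 pred=N actual=N -> ctr[0]=0
Ev 12: PC=6 idx=0 pred=N actual=T -> ctr[0]=1
Ev 13: PC=0 idx=0 pred=N actual=T -> ctr[0]=2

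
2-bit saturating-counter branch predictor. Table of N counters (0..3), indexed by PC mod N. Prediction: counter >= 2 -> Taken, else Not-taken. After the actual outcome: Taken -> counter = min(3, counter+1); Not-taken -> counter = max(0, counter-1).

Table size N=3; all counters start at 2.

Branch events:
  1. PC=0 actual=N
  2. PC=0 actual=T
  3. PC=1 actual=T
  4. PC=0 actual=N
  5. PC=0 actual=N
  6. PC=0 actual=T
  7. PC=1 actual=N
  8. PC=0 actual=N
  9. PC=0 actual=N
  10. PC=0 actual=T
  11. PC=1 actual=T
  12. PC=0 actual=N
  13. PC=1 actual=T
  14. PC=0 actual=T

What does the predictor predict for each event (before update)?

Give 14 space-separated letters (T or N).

Ev 1: PC=0 idx=0 pred=T actual=N -> ctr[0]=1
Ev 2: PC=0 idx=0 pred=N actual=T -> ctr[0]=2
Ev 3: PC=1 idx=1 pred=T actual=T -> ctr[1]=3
Ev 4: PC=0 idx=0 pred=T actual=N -> ctr[0]=1
Ev 5: PC=0 idx=0 pred=N actual=N -> ctr[0]=0
Ev 6: PC=0 idx=0 pred=N actual=T -> ctr[0]=1
Ev 7: PC=1 idx=1 pred=T actual=N -> ctr[1]=2
Ev 8: PC=0 idx=0 pred=N actual=N -> ctr[0]=0
Ev 9: PC=0 idx=0 pred=N actual=N -> ctr[0]=0
Ev 10: PC=0 idx=0 pred=N actual=T -> ctr[0]=1
Ev 11: PC=1 idx=1 pred=T actual=T -> ctr[1]=3
Ev 12: PC=0 idx=0 pred=N actual=N -> ctr[0]=0
Ev 13: PC=1 idx=1 pred=T actual=T -> ctr[1]=3
Ev 14: PC=0 idx=0 pred=N actual=T -> ctr[0]=1

Answer: T N T T N N T N N N T N T N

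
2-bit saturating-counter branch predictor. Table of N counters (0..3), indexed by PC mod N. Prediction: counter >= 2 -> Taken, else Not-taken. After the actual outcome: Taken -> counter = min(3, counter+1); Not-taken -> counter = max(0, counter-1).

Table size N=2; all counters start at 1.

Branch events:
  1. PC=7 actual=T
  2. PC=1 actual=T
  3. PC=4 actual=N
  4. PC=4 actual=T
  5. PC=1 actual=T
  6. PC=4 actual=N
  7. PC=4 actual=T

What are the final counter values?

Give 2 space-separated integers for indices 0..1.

Ev 1: PC=7 idx=1 pred=N actual=T -> ctr[1]=2
Ev 2: PC=1 idx=1 pred=T actual=T -> ctr[1]=3
Ev 3: PC=4 idx=0 pred=N actual=N -> ctr[0]=0
Ev 4: PC=4 idx=0 pred=N actual=T -> ctr[0]=1
Ev 5: PC=1 idx=1 pred=T actual=T -> ctr[1]=3
Ev 6: PC=4 idx=0 pred=N actual=N -> ctr[0]=0
Ev 7: PC=4 idx=0 pred=N actual=T -> ctr[0]=1

Answer: 1 3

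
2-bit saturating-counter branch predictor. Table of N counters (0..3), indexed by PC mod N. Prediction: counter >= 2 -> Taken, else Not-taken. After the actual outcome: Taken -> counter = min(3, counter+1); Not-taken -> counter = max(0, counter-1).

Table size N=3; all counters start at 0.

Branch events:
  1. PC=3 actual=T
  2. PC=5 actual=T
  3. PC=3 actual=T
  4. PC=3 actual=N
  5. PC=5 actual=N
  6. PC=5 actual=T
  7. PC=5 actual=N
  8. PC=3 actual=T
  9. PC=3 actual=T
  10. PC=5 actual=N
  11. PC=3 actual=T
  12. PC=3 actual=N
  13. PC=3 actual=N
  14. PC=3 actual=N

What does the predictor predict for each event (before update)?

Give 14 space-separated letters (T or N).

Answer: N N N T N N N N T N T T T N

Derivation:
Ev 1: PC=3 idx=0 pred=N actual=T -> ctr[0]=1
Ev 2: PC=5 idx=2 pred=N actual=T -> ctr[2]=1
Ev 3: PC=3 idx=0 pred=N actual=T -> ctr[0]=2
Ev 4: PC=3 idx=0 pred=T actual=N -> ctr[0]=1
Ev 5: PC=5 idx=2 pred=N actual=N -> ctr[2]=0
Ev 6: PC=5 idx=2 pred=N actual=T -> ctr[2]=1
Ev 7: PC=5 idx=2 pred=N actual=N -> ctr[2]=0
Ev 8: PC=3 idx=0 pred=N actual=T -> ctr[0]=2
Ev 9: PC=3 idx=0 pred=T actual=T -> ctr[0]=3
Ev 10: PC=5 idx=2 pred=N actual=N -> ctr[2]=0
Ev 11: PC=3 idx=0 pred=T actual=T -> ctr[0]=3
Ev 12: PC=3 idx=0 pred=T actual=N -> ctr[0]=2
Ev 13: PC=3 idx=0 pred=T actual=N -> ctr[0]=1
Ev 14: PC=3 idx=0 pred=N actual=N -> ctr[0]=0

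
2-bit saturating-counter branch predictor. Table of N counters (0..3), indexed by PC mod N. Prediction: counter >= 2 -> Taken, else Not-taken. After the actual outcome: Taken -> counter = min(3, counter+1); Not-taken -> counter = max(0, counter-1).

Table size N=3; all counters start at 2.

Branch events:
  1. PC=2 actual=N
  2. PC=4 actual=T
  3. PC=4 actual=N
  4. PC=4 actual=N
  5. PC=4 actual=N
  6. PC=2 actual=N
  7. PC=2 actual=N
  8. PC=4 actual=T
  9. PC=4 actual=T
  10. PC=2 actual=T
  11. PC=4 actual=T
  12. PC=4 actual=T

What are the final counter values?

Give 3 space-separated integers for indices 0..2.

Ev 1: PC=2 idx=2 pred=T actual=N -> ctr[2]=1
Ev 2: PC=4 idx=1 pred=T actual=T -> ctr[1]=3
Ev 3: PC=4 idx=1 pred=T actual=N -> ctr[1]=2
Ev 4: PC=4 idx=1 pred=T actual=N -> ctr[1]=1
Ev 5: PC=4 idx=1 pred=N actual=N -> ctr[1]=0
Ev 6: PC=2 idx=2 pred=N actual=N -> ctr[2]=0
Ev 7: PC=2 idx=2 pred=N actual=N -> ctr[2]=0
Ev 8: PC=4 idx=1 pred=N actual=T -> ctr[1]=1
Ev 9: PC=4 idx=1 pred=N actual=T -> ctr[1]=2
Ev 10: PC=2 idx=2 pred=N actual=T -> ctr[2]=1
Ev 11: PC=4 idx=1 pred=T actual=T -> ctr[1]=3
Ev 12: PC=4 idx=1 pred=T actual=T -> ctr[1]=3

Answer: 2 3 1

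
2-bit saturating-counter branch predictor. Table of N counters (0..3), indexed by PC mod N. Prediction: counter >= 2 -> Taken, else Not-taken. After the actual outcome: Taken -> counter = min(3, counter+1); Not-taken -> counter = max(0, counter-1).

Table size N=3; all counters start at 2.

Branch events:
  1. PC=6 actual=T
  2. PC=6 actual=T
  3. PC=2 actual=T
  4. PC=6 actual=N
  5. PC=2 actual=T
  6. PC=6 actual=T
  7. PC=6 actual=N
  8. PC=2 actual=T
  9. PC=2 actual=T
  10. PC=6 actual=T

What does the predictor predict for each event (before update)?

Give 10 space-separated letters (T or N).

Ev 1: PC=6 idx=0 pred=T actual=T -> ctr[0]=3
Ev 2: PC=6 idx=0 pred=T actual=T -> ctr[0]=3
Ev 3: PC=2 idx=2 pred=T actual=T -> ctr[2]=3
Ev 4: PC=6 idx=0 pred=T actual=N -> ctr[0]=2
Ev 5: PC=2 idx=2 pred=T actual=T -> ctr[2]=3
Ev 6: PC=6 idx=0 pred=T actual=T -> ctr[0]=3
Ev 7: PC=6 idx=0 pred=T actual=N -> ctr[0]=2
Ev 8: PC=2 idx=2 pred=T actual=T -> ctr[2]=3
Ev 9: PC=2 idx=2 pred=T actual=T -> ctr[2]=3
Ev 10: PC=6 idx=0 pred=T actual=T -> ctr[0]=3

Answer: T T T T T T T T T T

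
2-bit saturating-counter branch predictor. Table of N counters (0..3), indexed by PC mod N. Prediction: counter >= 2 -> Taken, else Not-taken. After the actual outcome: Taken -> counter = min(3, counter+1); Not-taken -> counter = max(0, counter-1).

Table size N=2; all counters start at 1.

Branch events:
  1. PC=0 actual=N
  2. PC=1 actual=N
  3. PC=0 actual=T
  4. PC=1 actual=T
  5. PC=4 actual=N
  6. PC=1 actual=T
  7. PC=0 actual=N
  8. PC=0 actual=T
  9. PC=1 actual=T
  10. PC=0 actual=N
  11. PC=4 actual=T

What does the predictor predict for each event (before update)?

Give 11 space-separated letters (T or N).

Answer: N N N N N N N N T N N

Derivation:
Ev 1: PC=0 idx=0 pred=N actual=N -> ctr[0]=0
Ev 2: PC=1 idx=1 pred=N actual=N -> ctr[1]=0
Ev 3: PC=0 idx=0 pred=N actual=T -> ctr[0]=1
Ev 4: PC=1 idx=1 pred=N actual=T -> ctr[1]=1
Ev 5: PC=4 idx=0 pred=N actual=N -> ctr[0]=0
Ev 6: PC=1 idx=1 pred=N actual=T -> ctr[1]=2
Ev 7: PC=0 idx=0 pred=N actual=N -> ctr[0]=0
Ev 8: PC=0 idx=0 pred=N actual=T -> ctr[0]=1
Ev 9: PC=1 idx=1 pred=T actual=T -> ctr[1]=3
Ev 10: PC=0 idx=0 pred=N actual=N -> ctr[0]=0
Ev 11: PC=4 idx=0 pred=N actual=T -> ctr[0]=1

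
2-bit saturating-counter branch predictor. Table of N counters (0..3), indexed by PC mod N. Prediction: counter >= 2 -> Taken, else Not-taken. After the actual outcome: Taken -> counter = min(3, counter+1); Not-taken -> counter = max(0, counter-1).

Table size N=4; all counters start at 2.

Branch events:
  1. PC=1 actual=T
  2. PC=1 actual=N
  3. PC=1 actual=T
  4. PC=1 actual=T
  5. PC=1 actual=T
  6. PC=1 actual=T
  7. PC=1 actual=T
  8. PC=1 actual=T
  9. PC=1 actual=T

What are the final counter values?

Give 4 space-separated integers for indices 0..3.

Answer: 2 3 2 2

Derivation:
Ev 1: PC=1 idx=1 pred=T actual=T -> ctr[1]=3
Ev 2: PC=1 idx=1 pred=T actual=N -> ctr[1]=2
Ev 3: PC=1 idx=1 pred=T actual=T -> ctr[1]=3
Ev 4: PC=1 idx=1 pred=T actual=T -> ctr[1]=3
Ev 5: PC=1 idx=1 pred=T actual=T -> ctr[1]=3
Ev 6: PC=1 idx=1 pred=T actual=T -> ctr[1]=3
Ev 7: PC=1 idx=1 pred=T actual=T -> ctr[1]=3
Ev 8: PC=1 idx=1 pred=T actual=T -> ctr[1]=3
Ev 9: PC=1 idx=1 pred=T actual=T -> ctr[1]=3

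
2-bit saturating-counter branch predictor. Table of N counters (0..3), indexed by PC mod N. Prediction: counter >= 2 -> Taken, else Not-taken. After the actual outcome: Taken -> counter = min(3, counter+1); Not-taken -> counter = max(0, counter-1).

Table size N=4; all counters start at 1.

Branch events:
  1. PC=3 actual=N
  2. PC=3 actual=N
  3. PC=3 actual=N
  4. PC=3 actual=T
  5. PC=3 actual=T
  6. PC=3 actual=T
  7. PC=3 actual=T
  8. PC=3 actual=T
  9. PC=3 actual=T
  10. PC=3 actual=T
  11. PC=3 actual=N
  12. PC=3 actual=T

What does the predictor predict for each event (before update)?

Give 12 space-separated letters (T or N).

Ev 1: PC=3 idx=3 pred=N actual=N -> ctr[3]=0
Ev 2: PC=3 idx=3 pred=N actual=N -> ctr[3]=0
Ev 3: PC=3 idx=3 pred=N actual=N -> ctr[3]=0
Ev 4: PC=3 idx=3 pred=N actual=T -> ctr[3]=1
Ev 5: PC=3 idx=3 pred=N actual=T -> ctr[3]=2
Ev 6: PC=3 idx=3 pred=T actual=T -> ctr[3]=3
Ev 7: PC=3 idx=3 pred=T actual=T -> ctr[3]=3
Ev 8: PC=3 idx=3 pred=T actual=T -> ctr[3]=3
Ev 9: PC=3 idx=3 pred=T actual=T -> ctr[3]=3
Ev 10: PC=3 idx=3 pred=T actual=T -> ctr[3]=3
Ev 11: PC=3 idx=3 pred=T actual=N -> ctr[3]=2
Ev 12: PC=3 idx=3 pred=T actual=T -> ctr[3]=3

Answer: N N N N N T T T T T T T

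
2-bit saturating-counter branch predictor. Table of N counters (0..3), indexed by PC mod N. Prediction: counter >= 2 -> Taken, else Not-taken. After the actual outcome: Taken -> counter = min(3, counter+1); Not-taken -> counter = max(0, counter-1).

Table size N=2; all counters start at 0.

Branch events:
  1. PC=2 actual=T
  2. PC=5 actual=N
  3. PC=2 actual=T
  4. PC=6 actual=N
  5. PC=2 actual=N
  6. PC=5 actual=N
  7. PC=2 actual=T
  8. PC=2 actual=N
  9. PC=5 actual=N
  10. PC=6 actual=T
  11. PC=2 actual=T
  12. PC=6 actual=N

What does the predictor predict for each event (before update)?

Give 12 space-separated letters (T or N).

Answer: N N N T N N N N N N N T

Derivation:
Ev 1: PC=2 idx=0 pred=N actual=T -> ctr[0]=1
Ev 2: PC=5 idx=1 pred=N actual=N -> ctr[1]=0
Ev 3: PC=2 idx=0 pred=N actual=T -> ctr[0]=2
Ev 4: PC=6 idx=0 pred=T actual=N -> ctr[0]=1
Ev 5: PC=2 idx=0 pred=N actual=N -> ctr[0]=0
Ev 6: PC=5 idx=1 pred=N actual=N -> ctr[1]=0
Ev 7: PC=2 idx=0 pred=N actual=T -> ctr[0]=1
Ev 8: PC=2 idx=0 pred=N actual=N -> ctr[0]=0
Ev 9: PC=5 idx=1 pred=N actual=N -> ctr[1]=0
Ev 10: PC=6 idx=0 pred=N actual=T -> ctr[0]=1
Ev 11: PC=2 idx=0 pred=N actual=T -> ctr[0]=2
Ev 12: PC=6 idx=0 pred=T actual=N -> ctr[0]=1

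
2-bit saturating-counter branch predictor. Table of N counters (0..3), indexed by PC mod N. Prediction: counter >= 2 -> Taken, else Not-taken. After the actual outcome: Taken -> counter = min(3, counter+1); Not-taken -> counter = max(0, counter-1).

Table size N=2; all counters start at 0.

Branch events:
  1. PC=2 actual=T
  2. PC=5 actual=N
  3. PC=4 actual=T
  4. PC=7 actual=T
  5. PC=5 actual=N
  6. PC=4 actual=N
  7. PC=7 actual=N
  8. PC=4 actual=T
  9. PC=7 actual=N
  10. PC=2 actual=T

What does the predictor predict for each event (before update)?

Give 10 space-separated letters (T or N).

Ev 1: PC=2 idx=0 pred=N actual=T -> ctr[0]=1
Ev 2: PC=5 idx=1 pred=N actual=N -> ctr[1]=0
Ev 3: PC=4 idx=0 pred=N actual=T -> ctr[0]=2
Ev 4: PC=7 idx=1 pred=N actual=T -> ctr[1]=1
Ev 5: PC=5 idx=1 pred=N actual=N -> ctr[1]=0
Ev 6: PC=4 idx=0 pred=T actual=N -> ctr[0]=1
Ev 7: PC=7 idx=1 pred=N actual=N -> ctr[1]=0
Ev 8: PC=4 idx=0 pred=N actual=T -> ctr[0]=2
Ev 9: PC=7 idx=1 pred=N actual=N -> ctr[1]=0
Ev 10: PC=2 idx=0 pred=T actual=T -> ctr[0]=3

Answer: N N N N N T N N N T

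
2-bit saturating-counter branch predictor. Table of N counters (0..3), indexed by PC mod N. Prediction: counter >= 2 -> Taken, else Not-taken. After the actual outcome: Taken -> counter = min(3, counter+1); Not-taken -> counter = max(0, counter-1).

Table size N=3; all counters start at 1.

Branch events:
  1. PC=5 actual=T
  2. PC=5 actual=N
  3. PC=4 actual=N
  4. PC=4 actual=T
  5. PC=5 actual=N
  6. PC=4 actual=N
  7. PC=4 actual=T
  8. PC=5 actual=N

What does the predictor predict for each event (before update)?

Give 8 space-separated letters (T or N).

Ev 1: PC=5 idx=2 pred=N actual=T -> ctr[2]=2
Ev 2: PC=5 idx=2 pred=T actual=N -> ctr[2]=1
Ev 3: PC=4 idx=1 pred=N actual=N -> ctr[1]=0
Ev 4: PC=4 idx=1 pred=N actual=T -> ctr[1]=1
Ev 5: PC=5 idx=2 pred=N actual=N -> ctr[2]=0
Ev 6: PC=4 idx=1 pred=N actual=N -> ctr[1]=0
Ev 7: PC=4 idx=1 pred=N actual=T -> ctr[1]=1
Ev 8: PC=5 idx=2 pred=N actual=N -> ctr[2]=0

Answer: N T N N N N N N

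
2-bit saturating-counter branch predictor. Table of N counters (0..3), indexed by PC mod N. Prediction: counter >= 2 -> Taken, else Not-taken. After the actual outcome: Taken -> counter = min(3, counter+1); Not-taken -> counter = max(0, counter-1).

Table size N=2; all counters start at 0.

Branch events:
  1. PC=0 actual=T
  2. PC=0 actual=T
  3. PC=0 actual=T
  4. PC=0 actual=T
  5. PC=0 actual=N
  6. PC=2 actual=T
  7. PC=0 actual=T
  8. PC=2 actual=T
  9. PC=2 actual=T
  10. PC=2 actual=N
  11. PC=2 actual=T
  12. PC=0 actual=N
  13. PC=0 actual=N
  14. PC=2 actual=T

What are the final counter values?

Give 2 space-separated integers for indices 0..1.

Answer: 2 0

Derivation:
Ev 1: PC=0 idx=0 pred=N actual=T -> ctr[0]=1
Ev 2: PC=0 idx=0 pred=N actual=T -> ctr[0]=2
Ev 3: PC=0 idx=0 pred=T actual=T -> ctr[0]=3
Ev 4: PC=0 idx=0 pred=T actual=T -> ctr[0]=3
Ev 5: PC=0 idx=0 pred=T actual=N -> ctr[0]=2
Ev 6: PC=2 idx=0 pred=T actual=T -> ctr[0]=3
Ev 7: PC=0 idx=0 pred=T actual=T -> ctr[0]=3
Ev 8: PC=2 idx=0 pred=T actual=T -> ctr[0]=3
Ev 9: PC=2 idx=0 pred=T actual=T -> ctr[0]=3
Ev 10: PC=2 idx=0 pred=T actual=N -> ctr[0]=2
Ev 11: PC=2 idx=0 pred=T actual=T -> ctr[0]=3
Ev 12: PC=0 idx=0 pred=T actual=N -> ctr[0]=2
Ev 13: PC=0 idx=0 pred=T actual=N -> ctr[0]=1
Ev 14: PC=2 idx=0 pred=N actual=T -> ctr[0]=2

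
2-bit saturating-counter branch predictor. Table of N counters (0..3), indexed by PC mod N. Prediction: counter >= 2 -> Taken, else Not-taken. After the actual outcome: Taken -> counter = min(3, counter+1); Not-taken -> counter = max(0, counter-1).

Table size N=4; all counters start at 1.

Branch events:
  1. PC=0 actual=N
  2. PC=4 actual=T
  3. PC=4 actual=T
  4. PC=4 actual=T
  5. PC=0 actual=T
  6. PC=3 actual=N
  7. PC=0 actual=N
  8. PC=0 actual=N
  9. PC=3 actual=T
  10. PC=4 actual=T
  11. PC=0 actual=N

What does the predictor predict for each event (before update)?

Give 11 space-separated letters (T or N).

Ev 1: PC=0 idx=0 pred=N actual=N -> ctr[0]=0
Ev 2: PC=4 idx=0 pred=N actual=T -> ctr[0]=1
Ev 3: PC=4 idx=0 pred=N actual=T -> ctr[0]=2
Ev 4: PC=4 idx=0 pred=T actual=T -> ctr[0]=3
Ev 5: PC=0 idx=0 pred=T actual=T -> ctr[0]=3
Ev 6: PC=3 idx=3 pred=N actual=N -> ctr[3]=0
Ev 7: PC=0 idx=0 pred=T actual=N -> ctr[0]=2
Ev 8: PC=0 idx=0 pred=T actual=N -> ctr[0]=1
Ev 9: PC=3 idx=3 pred=N actual=T -> ctr[3]=1
Ev 10: PC=4 idx=0 pred=N actual=T -> ctr[0]=2
Ev 11: PC=0 idx=0 pred=T actual=N -> ctr[0]=1

Answer: N N N T T N T T N N T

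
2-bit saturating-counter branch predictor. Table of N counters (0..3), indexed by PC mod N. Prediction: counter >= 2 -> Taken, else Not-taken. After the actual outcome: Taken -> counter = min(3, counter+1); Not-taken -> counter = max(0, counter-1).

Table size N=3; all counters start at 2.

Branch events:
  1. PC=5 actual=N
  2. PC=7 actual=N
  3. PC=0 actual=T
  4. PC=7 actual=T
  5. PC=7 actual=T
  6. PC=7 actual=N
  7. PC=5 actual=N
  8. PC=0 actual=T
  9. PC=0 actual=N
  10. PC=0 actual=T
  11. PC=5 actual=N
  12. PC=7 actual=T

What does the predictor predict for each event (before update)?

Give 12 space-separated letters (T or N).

Ev 1: PC=5 idx=2 pred=T actual=N -> ctr[2]=1
Ev 2: PC=7 idx=1 pred=T actual=N -> ctr[1]=1
Ev 3: PC=0 idx=0 pred=T actual=T -> ctr[0]=3
Ev 4: PC=7 idx=1 pred=N actual=T -> ctr[1]=2
Ev 5: PC=7 idx=1 pred=T actual=T -> ctr[1]=3
Ev 6: PC=7 idx=1 pred=T actual=N -> ctr[1]=2
Ev 7: PC=5 idx=2 pred=N actual=N -> ctr[2]=0
Ev 8: PC=0 idx=0 pred=T actual=T -> ctr[0]=3
Ev 9: PC=0 idx=0 pred=T actual=N -> ctr[0]=2
Ev 10: PC=0 idx=0 pred=T actual=T -> ctr[0]=3
Ev 11: PC=5 idx=2 pred=N actual=N -> ctr[2]=0
Ev 12: PC=7 idx=1 pred=T actual=T -> ctr[1]=3

Answer: T T T N T T N T T T N T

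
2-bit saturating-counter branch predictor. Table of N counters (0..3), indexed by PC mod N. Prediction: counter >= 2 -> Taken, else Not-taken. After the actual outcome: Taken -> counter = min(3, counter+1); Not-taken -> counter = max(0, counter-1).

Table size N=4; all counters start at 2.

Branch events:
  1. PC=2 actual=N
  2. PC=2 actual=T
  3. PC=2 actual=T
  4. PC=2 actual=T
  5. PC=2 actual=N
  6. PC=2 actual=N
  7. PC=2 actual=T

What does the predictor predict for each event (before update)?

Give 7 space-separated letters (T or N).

Answer: T N T T T T N

Derivation:
Ev 1: PC=2 idx=2 pred=T actual=N -> ctr[2]=1
Ev 2: PC=2 idx=2 pred=N actual=T -> ctr[2]=2
Ev 3: PC=2 idx=2 pred=T actual=T -> ctr[2]=3
Ev 4: PC=2 idx=2 pred=T actual=T -> ctr[2]=3
Ev 5: PC=2 idx=2 pred=T actual=N -> ctr[2]=2
Ev 6: PC=2 idx=2 pred=T actual=N -> ctr[2]=1
Ev 7: PC=2 idx=2 pred=N actual=T -> ctr[2]=2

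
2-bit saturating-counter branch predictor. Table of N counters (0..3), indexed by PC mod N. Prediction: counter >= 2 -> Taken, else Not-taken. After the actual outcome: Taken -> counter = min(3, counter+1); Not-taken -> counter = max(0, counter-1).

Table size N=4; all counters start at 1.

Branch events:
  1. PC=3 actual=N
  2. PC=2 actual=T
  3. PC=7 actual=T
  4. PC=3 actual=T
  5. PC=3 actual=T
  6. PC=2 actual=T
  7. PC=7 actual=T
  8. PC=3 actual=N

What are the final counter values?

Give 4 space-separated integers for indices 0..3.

Answer: 1 1 3 2

Derivation:
Ev 1: PC=3 idx=3 pred=N actual=N -> ctr[3]=0
Ev 2: PC=2 idx=2 pred=N actual=T -> ctr[2]=2
Ev 3: PC=7 idx=3 pred=N actual=T -> ctr[3]=1
Ev 4: PC=3 idx=3 pred=N actual=T -> ctr[3]=2
Ev 5: PC=3 idx=3 pred=T actual=T -> ctr[3]=3
Ev 6: PC=2 idx=2 pred=T actual=T -> ctr[2]=3
Ev 7: PC=7 idx=3 pred=T actual=T -> ctr[3]=3
Ev 8: PC=3 idx=3 pred=T actual=N -> ctr[3]=2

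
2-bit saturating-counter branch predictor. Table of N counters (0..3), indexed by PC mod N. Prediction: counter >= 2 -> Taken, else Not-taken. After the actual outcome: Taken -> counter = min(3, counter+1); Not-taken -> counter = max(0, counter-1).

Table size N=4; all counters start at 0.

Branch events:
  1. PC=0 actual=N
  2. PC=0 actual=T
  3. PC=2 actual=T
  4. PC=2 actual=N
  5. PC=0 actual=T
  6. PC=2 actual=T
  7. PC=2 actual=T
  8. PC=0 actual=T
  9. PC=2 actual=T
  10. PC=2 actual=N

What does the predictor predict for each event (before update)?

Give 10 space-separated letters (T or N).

Ev 1: PC=0 idx=0 pred=N actual=N -> ctr[0]=0
Ev 2: PC=0 idx=0 pred=N actual=T -> ctr[0]=1
Ev 3: PC=2 idx=2 pred=N actual=T -> ctr[2]=1
Ev 4: PC=2 idx=2 pred=N actual=N -> ctr[2]=0
Ev 5: PC=0 idx=0 pred=N actual=T -> ctr[0]=2
Ev 6: PC=2 idx=2 pred=N actual=T -> ctr[2]=1
Ev 7: PC=2 idx=2 pred=N actual=T -> ctr[2]=2
Ev 8: PC=0 idx=0 pred=T actual=T -> ctr[0]=3
Ev 9: PC=2 idx=2 pred=T actual=T -> ctr[2]=3
Ev 10: PC=2 idx=2 pred=T actual=N -> ctr[2]=2

Answer: N N N N N N N T T T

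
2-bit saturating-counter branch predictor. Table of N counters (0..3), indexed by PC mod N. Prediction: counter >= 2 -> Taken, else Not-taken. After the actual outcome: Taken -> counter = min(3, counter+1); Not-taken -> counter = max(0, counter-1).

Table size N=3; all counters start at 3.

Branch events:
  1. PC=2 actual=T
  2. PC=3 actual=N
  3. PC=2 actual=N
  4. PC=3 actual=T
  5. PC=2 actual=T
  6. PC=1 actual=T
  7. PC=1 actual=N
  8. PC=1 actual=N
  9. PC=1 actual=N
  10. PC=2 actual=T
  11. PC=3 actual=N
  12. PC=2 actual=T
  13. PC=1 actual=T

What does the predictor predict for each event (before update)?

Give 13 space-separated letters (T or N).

Answer: T T T T T T T T N T T T N

Derivation:
Ev 1: PC=2 idx=2 pred=T actual=T -> ctr[2]=3
Ev 2: PC=3 idx=0 pred=T actual=N -> ctr[0]=2
Ev 3: PC=2 idx=2 pred=T actual=N -> ctr[2]=2
Ev 4: PC=3 idx=0 pred=T actual=T -> ctr[0]=3
Ev 5: PC=2 idx=2 pred=T actual=T -> ctr[2]=3
Ev 6: PC=1 idx=1 pred=T actual=T -> ctr[1]=3
Ev 7: PC=1 idx=1 pred=T actual=N -> ctr[1]=2
Ev 8: PC=1 idx=1 pred=T actual=N -> ctr[1]=1
Ev 9: PC=1 idx=1 pred=N actual=N -> ctr[1]=0
Ev 10: PC=2 idx=2 pred=T actual=T -> ctr[2]=3
Ev 11: PC=3 idx=0 pred=T actual=N -> ctr[0]=2
Ev 12: PC=2 idx=2 pred=T actual=T -> ctr[2]=3
Ev 13: PC=1 idx=1 pred=N actual=T -> ctr[1]=1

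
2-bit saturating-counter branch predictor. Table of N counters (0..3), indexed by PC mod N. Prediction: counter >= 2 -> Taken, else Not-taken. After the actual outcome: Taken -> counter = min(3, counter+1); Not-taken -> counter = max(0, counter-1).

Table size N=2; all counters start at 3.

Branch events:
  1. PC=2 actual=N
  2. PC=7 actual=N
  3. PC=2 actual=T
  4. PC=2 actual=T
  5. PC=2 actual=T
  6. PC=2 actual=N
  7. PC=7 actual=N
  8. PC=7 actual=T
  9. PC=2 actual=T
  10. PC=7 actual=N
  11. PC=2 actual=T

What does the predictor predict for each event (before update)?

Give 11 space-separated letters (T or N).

Ev 1: PC=2 idx=0 pred=T actual=N -> ctr[0]=2
Ev 2: PC=7 idx=1 pred=T actual=N -> ctr[1]=2
Ev 3: PC=2 idx=0 pred=T actual=T -> ctr[0]=3
Ev 4: PC=2 idx=0 pred=T actual=T -> ctr[0]=3
Ev 5: PC=2 idx=0 pred=T actual=T -> ctr[0]=3
Ev 6: PC=2 idx=0 pred=T actual=N -> ctr[0]=2
Ev 7: PC=7 idx=1 pred=T actual=N -> ctr[1]=1
Ev 8: PC=7 idx=1 pred=N actual=T -> ctr[1]=2
Ev 9: PC=2 idx=0 pred=T actual=T -> ctr[0]=3
Ev 10: PC=7 idx=1 pred=T actual=N -> ctr[1]=1
Ev 11: PC=2 idx=0 pred=T actual=T -> ctr[0]=3

Answer: T T T T T T T N T T T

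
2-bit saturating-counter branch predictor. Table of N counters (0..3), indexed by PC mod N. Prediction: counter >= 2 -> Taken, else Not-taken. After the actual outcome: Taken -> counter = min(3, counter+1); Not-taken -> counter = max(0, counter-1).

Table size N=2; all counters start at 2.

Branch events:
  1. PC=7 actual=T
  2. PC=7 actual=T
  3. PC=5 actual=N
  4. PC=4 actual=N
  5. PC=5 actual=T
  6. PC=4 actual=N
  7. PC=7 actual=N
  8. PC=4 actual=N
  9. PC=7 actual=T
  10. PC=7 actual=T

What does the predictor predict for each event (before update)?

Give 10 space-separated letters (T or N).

Answer: T T T T T N T N T T

Derivation:
Ev 1: PC=7 idx=1 pred=T actual=T -> ctr[1]=3
Ev 2: PC=7 idx=1 pred=T actual=T -> ctr[1]=3
Ev 3: PC=5 idx=1 pred=T actual=N -> ctr[1]=2
Ev 4: PC=4 idx=0 pred=T actual=N -> ctr[0]=1
Ev 5: PC=5 idx=1 pred=T actual=T -> ctr[1]=3
Ev 6: PC=4 idx=0 pred=N actual=N -> ctr[0]=0
Ev 7: PC=7 idx=1 pred=T actual=N -> ctr[1]=2
Ev 8: PC=4 idx=0 pred=N actual=N -> ctr[0]=0
Ev 9: PC=7 idx=1 pred=T actual=T -> ctr[1]=3
Ev 10: PC=7 idx=1 pred=T actual=T -> ctr[1]=3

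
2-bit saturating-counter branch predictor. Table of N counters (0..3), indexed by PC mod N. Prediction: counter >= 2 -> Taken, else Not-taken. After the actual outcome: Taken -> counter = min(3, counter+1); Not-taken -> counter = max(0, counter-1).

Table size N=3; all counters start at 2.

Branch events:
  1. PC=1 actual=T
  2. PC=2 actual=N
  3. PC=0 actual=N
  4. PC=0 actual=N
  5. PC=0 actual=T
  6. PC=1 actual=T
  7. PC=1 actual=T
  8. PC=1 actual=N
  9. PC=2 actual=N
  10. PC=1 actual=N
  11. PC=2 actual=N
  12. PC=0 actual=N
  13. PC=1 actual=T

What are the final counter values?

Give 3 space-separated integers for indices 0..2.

Answer: 0 2 0

Derivation:
Ev 1: PC=1 idx=1 pred=T actual=T -> ctr[1]=3
Ev 2: PC=2 idx=2 pred=T actual=N -> ctr[2]=1
Ev 3: PC=0 idx=0 pred=T actual=N -> ctr[0]=1
Ev 4: PC=0 idx=0 pred=N actual=N -> ctr[0]=0
Ev 5: PC=0 idx=0 pred=N actual=T -> ctr[0]=1
Ev 6: PC=1 idx=1 pred=T actual=T -> ctr[1]=3
Ev 7: PC=1 idx=1 pred=T actual=T -> ctr[1]=3
Ev 8: PC=1 idx=1 pred=T actual=N -> ctr[1]=2
Ev 9: PC=2 idx=2 pred=N actual=N -> ctr[2]=0
Ev 10: PC=1 idx=1 pred=T actual=N -> ctr[1]=1
Ev 11: PC=2 idx=2 pred=N actual=N -> ctr[2]=0
Ev 12: PC=0 idx=0 pred=N actual=N -> ctr[0]=0
Ev 13: PC=1 idx=1 pred=N actual=T -> ctr[1]=2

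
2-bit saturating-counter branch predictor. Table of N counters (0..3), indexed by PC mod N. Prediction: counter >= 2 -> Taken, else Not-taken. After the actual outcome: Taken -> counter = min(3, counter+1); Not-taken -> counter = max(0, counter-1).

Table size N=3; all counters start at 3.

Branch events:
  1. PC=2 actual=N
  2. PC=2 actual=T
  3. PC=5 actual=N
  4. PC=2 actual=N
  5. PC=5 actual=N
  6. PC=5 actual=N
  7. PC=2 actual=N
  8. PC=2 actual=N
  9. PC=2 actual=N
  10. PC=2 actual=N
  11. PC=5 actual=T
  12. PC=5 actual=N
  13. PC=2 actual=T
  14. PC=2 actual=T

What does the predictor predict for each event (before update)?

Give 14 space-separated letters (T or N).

Ev 1: PC=2 idx=2 pred=T actual=N -> ctr[2]=2
Ev 2: PC=2 idx=2 pred=T actual=T -> ctr[2]=3
Ev 3: PC=5 idx=2 pred=T actual=N -> ctr[2]=2
Ev 4: PC=2 idx=2 pred=T actual=N -> ctr[2]=1
Ev 5: PC=5 idx=2 pred=N actual=N -> ctr[2]=0
Ev 6: PC=5 idx=2 pred=N actual=N -> ctr[2]=0
Ev 7: PC=2 idx=2 pred=N actual=N -> ctr[2]=0
Ev 8: PC=2 idx=2 pred=N actual=N -> ctr[2]=0
Ev 9: PC=2 idx=2 pred=N actual=N -> ctr[2]=0
Ev 10: PC=2 idx=2 pred=N actual=N -> ctr[2]=0
Ev 11: PC=5 idx=2 pred=N actual=T -> ctr[2]=1
Ev 12: PC=5 idx=2 pred=N actual=N -> ctr[2]=0
Ev 13: PC=2 idx=2 pred=N actual=T -> ctr[2]=1
Ev 14: PC=2 idx=2 pred=N actual=T -> ctr[2]=2

Answer: T T T T N N N N N N N N N N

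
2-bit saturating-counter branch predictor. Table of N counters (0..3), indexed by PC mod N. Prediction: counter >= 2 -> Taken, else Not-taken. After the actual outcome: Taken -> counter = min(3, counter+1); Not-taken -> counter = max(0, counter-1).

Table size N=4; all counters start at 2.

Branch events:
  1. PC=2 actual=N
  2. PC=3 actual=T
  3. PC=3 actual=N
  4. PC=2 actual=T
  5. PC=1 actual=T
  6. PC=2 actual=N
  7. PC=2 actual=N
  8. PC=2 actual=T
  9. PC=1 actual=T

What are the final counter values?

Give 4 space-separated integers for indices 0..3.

Ev 1: PC=2 idx=2 pred=T actual=N -> ctr[2]=1
Ev 2: PC=3 idx=3 pred=T actual=T -> ctr[3]=3
Ev 3: PC=3 idx=3 pred=T actual=N -> ctr[3]=2
Ev 4: PC=2 idx=2 pred=N actual=T -> ctr[2]=2
Ev 5: PC=1 idx=1 pred=T actual=T -> ctr[1]=3
Ev 6: PC=2 idx=2 pred=T actual=N -> ctr[2]=1
Ev 7: PC=2 idx=2 pred=N actual=N -> ctr[2]=0
Ev 8: PC=2 idx=2 pred=N actual=T -> ctr[2]=1
Ev 9: PC=1 idx=1 pred=T actual=T -> ctr[1]=3

Answer: 2 3 1 2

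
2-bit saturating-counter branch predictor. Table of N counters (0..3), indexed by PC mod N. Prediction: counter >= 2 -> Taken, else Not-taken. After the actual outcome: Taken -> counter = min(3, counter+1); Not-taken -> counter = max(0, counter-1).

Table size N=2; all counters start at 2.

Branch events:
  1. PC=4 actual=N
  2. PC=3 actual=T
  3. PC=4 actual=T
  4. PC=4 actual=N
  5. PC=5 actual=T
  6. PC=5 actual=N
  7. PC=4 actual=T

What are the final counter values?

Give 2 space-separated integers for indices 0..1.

Answer: 2 2

Derivation:
Ev 1: PC=4 idx=0 pred=T actual=N -> ctr[0]=1
Ev 2: PC=3 idx=1 pred=T actual=T -> ctr[1]=3
Ev 3: PC=4 idx=0 pred=N actual=T -> ctr[0]=2
Ev 4: PC=4 idx=0 pred=T actual=N -> ctr[0]=1
Ev 5: PC=5 idx=1 pred=T actual=T -> ctr[1]=3
Ev 6: PC=5 idx=1 pred=T actual=N -> ctr[1]=2
Ev 7: PC=4 idx=0 pred=N actual=T -> ctr[0]=2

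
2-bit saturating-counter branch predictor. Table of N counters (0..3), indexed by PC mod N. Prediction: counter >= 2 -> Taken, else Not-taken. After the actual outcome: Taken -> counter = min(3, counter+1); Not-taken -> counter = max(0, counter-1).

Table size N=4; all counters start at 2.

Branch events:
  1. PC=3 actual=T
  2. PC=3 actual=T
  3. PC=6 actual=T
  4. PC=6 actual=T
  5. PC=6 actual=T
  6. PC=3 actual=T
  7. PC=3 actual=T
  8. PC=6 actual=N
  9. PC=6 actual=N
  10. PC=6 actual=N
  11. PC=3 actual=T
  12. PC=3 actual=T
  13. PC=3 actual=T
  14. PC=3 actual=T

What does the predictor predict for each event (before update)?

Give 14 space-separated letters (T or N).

Ev 1: PC=3 idx=3 pred=T actual=T -> ctr[3]=3
Ev 2: PC=3 idx=3 pred=T actual=T -> ctr[3]=3
Ev 3: PC=6 idx=2 pred=T actual=T -> ctr[2]=3
Ev 4: PC=6 idx=2 pred=T actual=T -> ctr[2]=3
Ev 5: PC=6 idx=2 pred=T actual=T -> ctr[2]=3
Ev 6: PC=3 idx=3 pred=T actual=T -> ctr[3]=3
Ev 7: PC=3 idx=3 pred=T actual=T -> ctr[3]=3
Ev 8: PC=6 idx=2 pred=T actual=N -> ctr[2]=2
Ev 9: PC=6 idx=2 pred=T actual=N -> ctr[2]=1
Ev 10: PC=6 idx=2 pred=N actual=N -> ctr[2]=0
Ev 11: PC=3 idx=3 pred=T actual=T -> ctr[3]=3
Ev 12: PC=3 idx=3 pred=T actual=T -> ctr[3]=3
Ev 13: PC=3 idx=3 pred=T actual=T -> ctr[3]=3
Ev 14: PC=3 idx=3 pred=T actual=T -> ctr[3]=3

Answer: T T T T T T T T T N T T T T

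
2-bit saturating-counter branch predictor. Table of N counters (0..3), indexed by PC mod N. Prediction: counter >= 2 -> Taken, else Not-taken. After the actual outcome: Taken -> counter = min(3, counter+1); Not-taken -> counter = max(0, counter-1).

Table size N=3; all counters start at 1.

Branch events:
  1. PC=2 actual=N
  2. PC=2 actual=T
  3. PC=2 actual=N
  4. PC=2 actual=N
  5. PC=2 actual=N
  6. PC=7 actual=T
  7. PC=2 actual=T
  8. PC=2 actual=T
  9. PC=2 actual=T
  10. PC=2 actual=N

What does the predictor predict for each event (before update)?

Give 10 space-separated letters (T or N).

Answer: N N N N N N N N T T

Derivation:
Ev 1: PC=2 idx=2 pred=N actual=N -> ctr[2]=0
Ev 2: PC=2 idx=2 pred=N actual=T -> ctr[2]=1
Ev 3: PC=2 idx=2 pred=N actual=N -> ctr[2]=0
Ev 4: PC=2 idx=2 pred=N actual=N -> ctr[2]=0
Ev 5: PC=2 idx=2 pred=N actual=N -> ctr[2]=0
Ev 6: PC=7 idx=1 pred=N actual=T -> ctr[1]=2
Ev 7: PC=2 idx=2 pred=N actual=T -> ctr[2]=1
Ev 8: PC=2 idx=2 pred=N actual=T -> ctr[2]=2
Ev 9: PC=2 idx=2 pred=T actual=T -> ctr[2]=3
Ev 10: PC=2 idx=2 pred=T actual=N -> ctr[2]=2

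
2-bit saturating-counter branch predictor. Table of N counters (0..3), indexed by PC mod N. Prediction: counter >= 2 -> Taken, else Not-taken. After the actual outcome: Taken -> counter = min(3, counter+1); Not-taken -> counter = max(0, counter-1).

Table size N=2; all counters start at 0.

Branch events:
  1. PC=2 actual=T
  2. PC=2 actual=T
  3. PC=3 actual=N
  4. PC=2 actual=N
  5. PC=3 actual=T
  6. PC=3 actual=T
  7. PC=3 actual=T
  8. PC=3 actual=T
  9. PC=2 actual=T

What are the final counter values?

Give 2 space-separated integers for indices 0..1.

Ev 1: PC=2 idx=0 pred=N actual=T -> ctr[0]=1
Ev 2: PC=2 idx=0 pred=N actual=T -> ctr[0]=2
Ev 3: PC=3 idx=1 pred=N actual=N -> ctr[1]=0
Ev 4: PC=2 idx=0 pred=T actual=N -> ctr[0]=1
Ev 5: PC=3 idx=1 pred=N actual=T -> ctr[1]=1
Ev 6: PC=3 idx=1 pred=N actual=T -> ctr[1]=2
Ev 7: PC=3 idx=1 pred=T actual=T -> ctr[1]=3
Ev 8: PC=3 idx=1 pred=T actual=T -> ctr[1]=3
Ev 9: PC=2 idx=0 pred=N actual=T -> ctr[0]=2

Answer: 2 3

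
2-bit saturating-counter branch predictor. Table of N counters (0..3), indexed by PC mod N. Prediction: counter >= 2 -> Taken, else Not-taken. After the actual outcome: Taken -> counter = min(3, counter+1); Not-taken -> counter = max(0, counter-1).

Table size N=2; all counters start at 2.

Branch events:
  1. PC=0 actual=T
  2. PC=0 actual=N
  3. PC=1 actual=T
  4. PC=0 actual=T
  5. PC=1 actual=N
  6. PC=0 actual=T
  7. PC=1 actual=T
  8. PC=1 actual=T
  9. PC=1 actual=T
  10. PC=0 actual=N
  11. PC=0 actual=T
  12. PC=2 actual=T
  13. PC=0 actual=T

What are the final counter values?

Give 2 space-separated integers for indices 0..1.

Ev 1: PC=0 idx=0 pred=T actual=T -> ctr[0]=3
Ev 2: PC=0 idx=0 pred=T actual=N -> ctr[0]=2
Ev 3: PC=1 idx=1 pred=T actual=T -> ctr[1]=3
Ev 4: PC=0 idx=0 pred=T actual=T -> ctr[0]=3
Ev 5: PC=1 idx=1 pred=T actual=N -> ctr[1]=2
Ev 6: PC=0 idx=0 pred=T actual=T -> ctr[0]=3
Ev 7: PC=1 idx=1 pred=T actual=T -> ctr[1]=3
Ev 8: PC=1 idx=1 pred=T actual=T -> ctr[1]=3
Ev 9: PC=1 idx=1 pred=T actual=T -> ctr[1]=3
Ev 10: PC=0 idx=0 pred=T actual=N -> ctr[0]=2
Ev 11: PC=0 idx=0 pred=T actual=T -> ctr[0]=3
Ev 12: PC=2 idx=0 pred=T actual=T -> ctr[0]=3
Ev 13: PC=0 idx=0 pred=T actual=T -> ctr[0]=3

Answer: 3 3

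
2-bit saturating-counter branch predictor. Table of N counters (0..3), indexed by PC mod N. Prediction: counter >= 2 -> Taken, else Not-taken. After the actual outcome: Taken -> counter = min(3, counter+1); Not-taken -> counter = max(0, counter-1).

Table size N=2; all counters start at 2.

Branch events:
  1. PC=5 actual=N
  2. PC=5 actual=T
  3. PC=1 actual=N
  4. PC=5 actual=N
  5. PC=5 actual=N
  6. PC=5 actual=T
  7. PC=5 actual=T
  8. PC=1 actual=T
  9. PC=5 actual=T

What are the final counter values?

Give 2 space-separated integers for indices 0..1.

Answer: 2 3

Derivation:
Ev 1: PC=5 idx=1 pred=T actual=N -> ctr[1]=1
Ev 2: PC=5 idx=1 pred=N actual=T -> ctr[1]=2
Ev 3: PC=1 idx=1 pred=T actual=N -> ctr[1]=1
Ev 4: PC=5 idx=1 pred=N actual=N -> ctr[1]=0
Ev 5: PC=5 idx=1 pred=N actual=N -> ctr[1]=0
Ev 6: PC=5 idx=1 pred=N actual=T -> ctr[1]=1
Ev 7: PC=5 idx=1 pred=N actual=T -> ctr[1]=2
Ev 8: PC=1 idx=1 pred=T actual=T -> ctr[1]=3
Ev 9: PC=5 idx=1 pred=T actual=T -> ctr[1]=3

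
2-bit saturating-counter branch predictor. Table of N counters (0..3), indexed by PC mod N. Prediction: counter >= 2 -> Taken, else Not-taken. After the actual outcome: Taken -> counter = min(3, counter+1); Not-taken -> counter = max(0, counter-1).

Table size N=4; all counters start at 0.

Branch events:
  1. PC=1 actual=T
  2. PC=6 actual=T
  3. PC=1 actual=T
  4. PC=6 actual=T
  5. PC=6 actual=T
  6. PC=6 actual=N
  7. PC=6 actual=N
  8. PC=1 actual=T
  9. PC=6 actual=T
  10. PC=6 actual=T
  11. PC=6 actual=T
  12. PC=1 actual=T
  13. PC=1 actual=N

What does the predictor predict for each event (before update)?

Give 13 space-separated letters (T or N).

Answer: N N N N T T T T N T T T T

Derivation:
Ev 1: PC=1 idx=1 pred=N actual=T -> ctr[1]=1
Ev 2: PC=6 idx=2 pred=N actual=T -> ctr[2]=1
Ev 3: PC=1 idx=1 pred=N actual=T -> ctr[1]=2
Ev 4: PC=6 idx=2 pred=N actual=T -> ctr[2]=2
Ev 5: PC=6 idx=2 pred=T actual=T -> ctr[2]=3
Ev 6: PC=6 idx=2 pred=T actual=N -> ctr[2]=2
Ev 7: PC=6 idx=2 pred=T actual=N -> ctr[2]=1
Ev 8: PC=1 idx=1 pred=T actual=T -> ctr[1]=3
Ev 9: PC=6 idx=2 pred=N actual=T -> ctr[2]=2
Ev 10: PC=6 idx=2 pred=T actual=T -> ctr[2]=3
Ev 11: PC=6 idx=2 pred=T actual=T -> ctr[2]=3
Ev 12: PC=1 idx=1 pred=T actual=T -> ctr[1]=3
Ev 13: PC=1 idx=1 pred=T actual=N -> ctr[1]=2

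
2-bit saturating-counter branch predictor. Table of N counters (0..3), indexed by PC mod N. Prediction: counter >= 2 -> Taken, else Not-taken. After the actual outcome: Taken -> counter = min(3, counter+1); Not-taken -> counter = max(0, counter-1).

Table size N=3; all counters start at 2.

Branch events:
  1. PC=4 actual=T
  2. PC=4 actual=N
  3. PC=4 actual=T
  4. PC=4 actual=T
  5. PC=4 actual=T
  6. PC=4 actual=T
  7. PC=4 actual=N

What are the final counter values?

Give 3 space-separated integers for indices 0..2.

Answer: 2 2 2

Derivation:
Ev 1: PC=4 idx=1 pred=T actual=T -> ctr[1]=3
Ev 2: PC=4 idx=1 pred=T actual=N -> ctr[1]=2
Ev 3: PC=4 idx=1 pred=T actual=T -> ctr[1]=3
Ev 4: PC=4 idx=1 pred=T actual=T -> ctr[1]=3
Ev 5: PC=4 idx=1 pred=T actual=T -> ctr[1]=3
Ev 6: PC=4 idx=1 pred=T actual=T -> ctr[1]=3
Ev 7: PC=4 idx=1 pred=T actual=N -> ctr[1]=2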